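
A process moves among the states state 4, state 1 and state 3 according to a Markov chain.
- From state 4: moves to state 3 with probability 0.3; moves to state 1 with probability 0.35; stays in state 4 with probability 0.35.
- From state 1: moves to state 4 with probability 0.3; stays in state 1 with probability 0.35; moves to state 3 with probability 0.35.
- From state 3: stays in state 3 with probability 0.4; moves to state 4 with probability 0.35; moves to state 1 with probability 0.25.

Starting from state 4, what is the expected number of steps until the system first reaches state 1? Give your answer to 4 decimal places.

3.1579

Let t(s) be the expected number of steps to first reach state 1 from state s, with t(state 1) = 0. Conditioning on the first step:
t(state 4) = 1 + 0.35·t(state 4) + 0.3·t(state 3)
t(state 3) = 1 + 0.35·t(state 4) + 0.4·t(state 3)
Solving: t(state 4) = 3.1579, t(state 3) = 3.5088.
Expected steps from state 4 to state 1: 3.1579.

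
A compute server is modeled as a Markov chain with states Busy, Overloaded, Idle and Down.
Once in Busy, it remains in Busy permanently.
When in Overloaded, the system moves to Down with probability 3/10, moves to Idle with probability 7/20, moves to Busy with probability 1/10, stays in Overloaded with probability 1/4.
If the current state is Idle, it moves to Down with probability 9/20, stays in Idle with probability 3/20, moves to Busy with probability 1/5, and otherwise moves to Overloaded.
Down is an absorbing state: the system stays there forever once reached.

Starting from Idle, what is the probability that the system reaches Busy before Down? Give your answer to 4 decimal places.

0.2996

Let h(s) be the probability of absorption at Busy starting from transient state s. Then h(Busy) = 1 and h(Down) = 0. By first-step analysis:
h(Overloaded) = 0.1·1 + 0.25·h(Overloaded) + 0.35·h(Idle) + 0.3·0
h(Idle) = 0.2·1 + 0.2·h(Overloaded) + 0.15·h(Idle) + 0.45·0
Solving: h(Overloaded) = 0.2731, h(Idle) = 0.2996.
Starting from Idle, the probability is 0.2996.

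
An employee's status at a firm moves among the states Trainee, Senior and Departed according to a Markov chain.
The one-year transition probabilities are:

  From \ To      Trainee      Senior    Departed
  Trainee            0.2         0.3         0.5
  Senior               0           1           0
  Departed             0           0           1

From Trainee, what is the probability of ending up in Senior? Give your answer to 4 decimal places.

Let h(s) be the probability of absorption at Senior starting from transient state s. Then h(Senior) = 1 and h(Departed) = 0. By first-step analysis:
h(Trainee) = 0.2·h(Trainee) + 0.3·1 + 0.5·0
Solving: h(Trainee) = 0.3750.
Starting from Trainee, the probability is 0.3750.

0.3750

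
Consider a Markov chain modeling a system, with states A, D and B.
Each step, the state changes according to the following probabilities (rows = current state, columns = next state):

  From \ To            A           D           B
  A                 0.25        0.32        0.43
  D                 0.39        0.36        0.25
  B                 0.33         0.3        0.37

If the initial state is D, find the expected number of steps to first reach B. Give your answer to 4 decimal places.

Let t(s) be the expected number of steps to first reach B from state s, with t(B) = 0. Conditioning on the first step:
t(A) = 1 + 0.25·t(A) + 0.32·t(D)
t(D) = 1 + 0.39·t(A) + 0.36·t(D)
Solving: t(A) = 2.7027, t(D) = 3.2095.
Expected steps from D to B: 3.2095.

3.2095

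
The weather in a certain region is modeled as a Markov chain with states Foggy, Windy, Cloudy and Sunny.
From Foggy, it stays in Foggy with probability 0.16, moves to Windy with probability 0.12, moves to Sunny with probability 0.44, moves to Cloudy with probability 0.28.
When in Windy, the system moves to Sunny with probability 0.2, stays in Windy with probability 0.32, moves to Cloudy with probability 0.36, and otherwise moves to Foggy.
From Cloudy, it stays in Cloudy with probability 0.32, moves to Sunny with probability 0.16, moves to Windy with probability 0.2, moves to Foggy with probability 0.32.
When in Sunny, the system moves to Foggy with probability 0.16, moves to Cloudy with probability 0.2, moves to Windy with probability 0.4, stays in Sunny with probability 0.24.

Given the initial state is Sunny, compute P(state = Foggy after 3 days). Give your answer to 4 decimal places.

0.1968

Propagate the distribution vector 3 days from Sunny.
After 0 days: (0.0000, 0.0000, 0.0000, 1.0000)
After 1 day: (0.1600, 0.4000, 0.2000, 0.2400)
After 2 days: (0.1760, 0.2832, 0.3008, 0.2400)
After 3 days: (0.1968, 0.2679, 0.2955, 0.2398)
P(in Foggy after 3 days) = 0.1968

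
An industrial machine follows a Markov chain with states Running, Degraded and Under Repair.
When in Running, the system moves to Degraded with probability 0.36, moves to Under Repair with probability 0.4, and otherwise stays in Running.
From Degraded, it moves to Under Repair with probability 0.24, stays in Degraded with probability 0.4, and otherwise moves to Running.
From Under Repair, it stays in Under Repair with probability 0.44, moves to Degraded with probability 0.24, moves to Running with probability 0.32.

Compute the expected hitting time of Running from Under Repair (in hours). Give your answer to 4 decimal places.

Let t(s) be the expected number of hours to first reach Running from state s, with t(Running) = 0. Conditioning on the first hour:
t(Degraded) = 1 + 0.4·t(Degraded) + 0.24·t(Under Repair)
t(Under Repair) = 1 + 0.24·t(Degraded) + 0.44·t(Under Repair)
Solving: t(Degraded) = 2.8736, t(Under Repair) = 3.0172.
Expected hours from Under Repair to Running: 3.0172.

3.0172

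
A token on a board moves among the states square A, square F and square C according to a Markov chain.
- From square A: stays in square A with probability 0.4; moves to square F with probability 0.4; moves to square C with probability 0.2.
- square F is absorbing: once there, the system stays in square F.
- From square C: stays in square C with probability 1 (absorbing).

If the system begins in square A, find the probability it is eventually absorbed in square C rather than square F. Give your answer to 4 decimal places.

0.3333

Let h(s) be the probability of absorption at square C starting from transient state s. Then h(square C) = 1 and h(square F) = 0. By first-step analysis:
h(square A) = 0.4·h(square A) + 0.4·0 + 0.2·1
Solving: h(square A) = 0.3333.
Starting from square A, the probability is 0.3333.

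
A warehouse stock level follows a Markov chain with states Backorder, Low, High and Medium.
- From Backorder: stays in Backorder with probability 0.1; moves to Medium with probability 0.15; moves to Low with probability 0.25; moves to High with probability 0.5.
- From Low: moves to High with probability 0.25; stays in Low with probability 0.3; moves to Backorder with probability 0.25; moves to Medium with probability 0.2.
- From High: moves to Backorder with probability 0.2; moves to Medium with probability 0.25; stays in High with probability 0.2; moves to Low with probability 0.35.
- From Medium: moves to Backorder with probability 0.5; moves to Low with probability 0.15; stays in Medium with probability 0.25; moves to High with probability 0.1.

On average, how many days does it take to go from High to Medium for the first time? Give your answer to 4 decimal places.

4.6586

Let t(s) be the expected number of days to first reach Medium from state s, with t(Medium) = 0. Conditioning on the first day:
t(Backorder) = 1 + 0.1·t(Backorder) + 0.25·t(Low) + 0.5·t(High)
t(Low) = 1 + 0.25·t(Backorder) + 0.3·t(Low) + 0.25·t(High)
t(High) = 1 + 0.2·t(Backorder) + 0.35·t(Low) + 0.2·t(High)
Solving: t(Backorder) = 5.0602, t(Low) = 4.8996, t(High) = 4.6586.
Expected days from High to Medium: 4.6586.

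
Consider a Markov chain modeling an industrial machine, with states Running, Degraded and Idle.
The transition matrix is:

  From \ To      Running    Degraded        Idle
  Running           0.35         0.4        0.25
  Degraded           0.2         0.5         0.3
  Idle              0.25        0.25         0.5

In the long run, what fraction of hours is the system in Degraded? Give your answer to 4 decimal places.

Let the stationary distribution be π with π = πP and π_1 + π_2 + π_3 = 1.
π_1 = 0.35·π_1 + 0.2·π_2 + 0.25·π_3
π_2 = 0.4·π_1 + 0.5·π_2 + 0.25·π_3
Solving with the normalization constraint gives π = (0.2564, 0.3846, 0.3590).
So the stationary probability of Degraded is 0.3846.

0.3846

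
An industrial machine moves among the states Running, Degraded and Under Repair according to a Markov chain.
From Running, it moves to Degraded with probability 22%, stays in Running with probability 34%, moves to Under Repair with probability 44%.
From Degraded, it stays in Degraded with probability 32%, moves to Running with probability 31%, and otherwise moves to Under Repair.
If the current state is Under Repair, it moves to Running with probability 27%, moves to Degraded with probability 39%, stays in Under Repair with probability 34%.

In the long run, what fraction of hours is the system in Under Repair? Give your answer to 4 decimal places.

0.3799

Let the stationary distribution be π with π = πP and π_1 + π_2 + π_3 = 1.
π_1 = 0.34·π_1 + 0.31·π_2 + 0.27·π_3
π_2 = 0.22·π_1 + 0.32·π_2 + 0.39·π_3
Solving with the normalization constraint gives π = (0.3039, 0.3162, 0.3799).
So the stationary probability of Under Repair is 0.3799.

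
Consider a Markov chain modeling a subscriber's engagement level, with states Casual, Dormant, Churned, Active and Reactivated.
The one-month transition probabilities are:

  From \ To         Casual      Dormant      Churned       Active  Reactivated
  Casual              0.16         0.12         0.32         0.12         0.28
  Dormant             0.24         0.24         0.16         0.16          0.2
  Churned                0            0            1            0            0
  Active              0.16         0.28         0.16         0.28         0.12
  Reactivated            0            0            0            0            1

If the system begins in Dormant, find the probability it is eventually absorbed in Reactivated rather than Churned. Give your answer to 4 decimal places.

0.5119

Let h(s) be the probability of absorption at Reactivated starting from transient state s. Then h(Reactivated) = 1 and h(Churned) = 0. By first-step analysis:
h(Casual) = 0.16·h(Casual) + 0.12·h(Dormant) + 0.32·0 + 0.12·h(Active) + 0.28·1
h(Dormant) = 0.24·h(Casual) + 0.24·h(Dormant) + 0.16·0 + 0.16·h(Active) + 0.2·1
h(Active) = 0.16·h(Casual) + 0.28·h(Dormant) + 0.16·0 + 0.28·h(Active) + 0.12·1
Solving: h(Casual) = 0.4738, h(Dormant) = 0.5119, h(Active) = 0.4710.
Starting from Dormant, the probability is 0.5119.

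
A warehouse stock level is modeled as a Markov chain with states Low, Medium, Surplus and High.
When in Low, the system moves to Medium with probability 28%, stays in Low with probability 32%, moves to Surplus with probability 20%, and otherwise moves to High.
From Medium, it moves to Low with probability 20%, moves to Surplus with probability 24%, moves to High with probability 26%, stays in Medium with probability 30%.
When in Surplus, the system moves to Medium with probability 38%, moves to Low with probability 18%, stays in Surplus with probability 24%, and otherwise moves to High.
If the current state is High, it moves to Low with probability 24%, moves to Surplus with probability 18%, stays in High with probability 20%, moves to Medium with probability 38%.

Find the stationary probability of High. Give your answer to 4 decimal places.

Let the stationary distribution be π with π = πP and π_1 + π_2 + π_3 + π_4 = 1.
π_1 = 0.32·π_1 + 0.2·π_2 + 0.18·π_3 + 0.24·π_4
π_2 = 0.28·π_1 + 0.3·π_2 + 0.38·π_3 + 0.38·π_4
π_3 = 0.2·π_1 + 0.24·π_2 + 0.24·π_3 + 0.18·π_4
Solving with the normalization constraint gives π = (0.2323, 0.3303, 0.2175, 0.2198).
So the stationary probability of High is 0.2198.

0.2198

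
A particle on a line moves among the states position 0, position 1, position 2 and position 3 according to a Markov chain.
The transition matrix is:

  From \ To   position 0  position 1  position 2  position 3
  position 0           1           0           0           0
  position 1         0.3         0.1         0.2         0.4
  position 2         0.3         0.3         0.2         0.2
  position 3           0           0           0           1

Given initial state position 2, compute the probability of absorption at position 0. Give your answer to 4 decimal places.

0.5455

Let h(s) be the probability of absorption at position 0 starting from transient state s. Then h(position 0) = 1 and h(position 3) = 0. By first-step analysis:
h(position 1) = 0.3·1 + 0.1·h(position 1) + 0.2·h(position 2) + 0.4·0
h(position 2) = 0.3·1 + 0.3·h(position 1) + 0.2·h(position 2) + 0.2·0
Solving: h(position 1) = 0.4545, h(position 2) = 0.5455.
Starting from position 2, the probability is 0.5455.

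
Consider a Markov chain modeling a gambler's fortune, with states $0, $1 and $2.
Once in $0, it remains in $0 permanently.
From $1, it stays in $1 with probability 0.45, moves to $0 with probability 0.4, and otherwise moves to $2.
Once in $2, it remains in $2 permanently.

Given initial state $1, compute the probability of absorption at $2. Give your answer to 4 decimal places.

0.2727

Let h(s) be the probability of absorption at $2 starting from transient state s. Then h($2) = 1 and h($0) = 0. By first-step analysis:
h($1) = 0.4·0 + 0.45·h($1) + 0.15·1
Solving: h($1) = 0.2727.
Starting from $1, the probability is 0.2727.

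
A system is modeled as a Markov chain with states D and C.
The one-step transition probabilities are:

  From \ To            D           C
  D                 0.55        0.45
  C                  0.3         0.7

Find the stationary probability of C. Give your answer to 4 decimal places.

Let the stationary distribution be π with π = πP and π_1 + π_2 = 1.
π_1 = 0.55·π_1 + 0.3·π_2
Solving with the normalization constraint gives π = (0.4000, 0.6000).
So the stationary probability of C is 0.6000.

0.6000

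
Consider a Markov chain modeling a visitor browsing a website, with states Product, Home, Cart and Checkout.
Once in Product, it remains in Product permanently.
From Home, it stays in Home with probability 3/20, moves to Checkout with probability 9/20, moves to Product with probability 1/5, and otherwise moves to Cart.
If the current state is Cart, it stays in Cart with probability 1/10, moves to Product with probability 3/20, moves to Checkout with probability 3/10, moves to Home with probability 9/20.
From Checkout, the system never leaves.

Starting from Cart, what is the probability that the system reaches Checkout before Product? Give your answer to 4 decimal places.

Let h(s) be the probability of absorption at Checkout starting from transient state s. Then h(Checkout) = 1 and h(Product) = 0. By first-step analysis:
h(Home) = 0.2·0 + 0.15·h(Home) + 0.2·h(Cart) + 0.45·1
h(Cart) = 0.15·0 + 0.45·h(Home) + 0.1·h(Cart) + 0.3·1
Solving: h(Home) = 0.6889, h(Cart) = 0.6778.
Starting from Cart, the probability is 0.6778.

0.6778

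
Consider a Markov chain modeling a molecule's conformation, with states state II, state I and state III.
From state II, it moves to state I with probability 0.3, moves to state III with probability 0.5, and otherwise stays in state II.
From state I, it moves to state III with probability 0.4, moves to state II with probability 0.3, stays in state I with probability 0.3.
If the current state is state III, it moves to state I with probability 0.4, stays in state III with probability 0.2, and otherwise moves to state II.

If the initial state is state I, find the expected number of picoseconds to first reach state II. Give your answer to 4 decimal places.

Let t(s) be the expected number of picoseconds to first reach state II from state s, with t(state II) = 0. Conditioning on the first picosecond:
t(state I) = 1 + 0.3·t(state I) + 0.4·t(state III)
t(state III) = 1 + 0.4·t(state I) + 0.2·t(state III)
Solving: t(state I) = 3.0000, t(state III) = 2.7500.
Expected picoseconds from state I to state II: 3.0000.

3.0000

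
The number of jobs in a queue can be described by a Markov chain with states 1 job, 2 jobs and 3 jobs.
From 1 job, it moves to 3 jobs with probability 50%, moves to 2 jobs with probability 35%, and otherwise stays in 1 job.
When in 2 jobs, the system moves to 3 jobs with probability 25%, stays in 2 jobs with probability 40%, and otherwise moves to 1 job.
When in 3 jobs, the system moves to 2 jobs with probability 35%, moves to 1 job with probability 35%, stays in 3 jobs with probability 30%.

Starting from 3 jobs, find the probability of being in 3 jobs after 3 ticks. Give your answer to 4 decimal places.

Propagate the distribution vector 3 ticks from 3 jobs.
After 0 ticks: (0.0000, 0.0000, 1.0000)
After 1 tick: (0.3500, 0.3500, 0.3000)
After 2 ticks: (0.2800, 0.3675, 0.3525)
After 3 ticks: (0.2940, 0.3684, 0.3376)
P(in 3 jobs after 3 ticks) = 0.3376

0.3376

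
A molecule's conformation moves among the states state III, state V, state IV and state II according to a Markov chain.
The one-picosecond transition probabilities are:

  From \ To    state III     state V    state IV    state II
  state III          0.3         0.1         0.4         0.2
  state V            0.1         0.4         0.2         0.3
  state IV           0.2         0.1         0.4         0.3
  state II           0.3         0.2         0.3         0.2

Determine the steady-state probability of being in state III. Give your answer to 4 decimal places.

0.2303

Let the stationary distribution be π with π = πP and π_1 + π_2 + π_3 + π_4 = 1.
π_1 = 0.3·π_1 + 0.1·π_2 + 0.2·π_3 + 0.3·π_4
π_2 = 0.1·π_1 + 0.4·π_2 + 0.1·π_3 + 0.2·π_4
π_3 = 0.4·π_1 + 0.2·π_2 + 0.4·π_3 + 0.3·π_4
Solving with the normalization constraint gives π = (0.2303, 0.1788, 0.3391, 0.2518).
So the stationary probability of state III is 0.2303.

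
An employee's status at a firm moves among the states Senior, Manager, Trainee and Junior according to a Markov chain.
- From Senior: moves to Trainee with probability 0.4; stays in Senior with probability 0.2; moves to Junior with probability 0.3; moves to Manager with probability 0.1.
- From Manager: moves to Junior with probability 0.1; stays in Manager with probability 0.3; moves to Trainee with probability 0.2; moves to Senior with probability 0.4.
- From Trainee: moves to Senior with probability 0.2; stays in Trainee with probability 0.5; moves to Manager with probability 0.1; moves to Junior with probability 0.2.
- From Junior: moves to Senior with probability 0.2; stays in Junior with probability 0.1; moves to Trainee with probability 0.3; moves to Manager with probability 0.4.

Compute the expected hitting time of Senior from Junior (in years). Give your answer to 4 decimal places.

3.9352

Let t(s) be the expected number of years to first reach Senior from state s, with t(Senior) = 0. Conditioning on the first year:
t(Manager) = 1 + 0.3·t(Manager) + 0.2·t(Trainee) + 0.1·t(Junior)
t(Trainee) = 1 + 0.1·t(Manager) + 0.5·t(Trainee) + 0.2·t(Junior)
t(Junior) = 1 + 0.4·t(Manager) + 0.3·t(Trainee) + 0.1·t(Junior)
Solving: t(Manager) = 3.1944, t(Trainee) = 4.2130, t(Junior) = 3.9352.
Expected years from Junior to Senior: 3.9352.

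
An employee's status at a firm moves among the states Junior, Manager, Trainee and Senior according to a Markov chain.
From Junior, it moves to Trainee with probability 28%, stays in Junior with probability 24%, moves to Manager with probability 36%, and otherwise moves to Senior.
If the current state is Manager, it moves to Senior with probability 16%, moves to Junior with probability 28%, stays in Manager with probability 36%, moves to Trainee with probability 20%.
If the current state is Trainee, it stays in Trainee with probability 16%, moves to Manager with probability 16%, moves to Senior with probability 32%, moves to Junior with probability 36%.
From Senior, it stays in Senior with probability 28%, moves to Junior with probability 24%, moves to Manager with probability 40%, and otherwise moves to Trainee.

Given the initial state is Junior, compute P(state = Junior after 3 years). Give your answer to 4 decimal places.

Propagate the distribution vector 3 years from Junior.
After 0 years: (1.0000, 0.0000, 0.0000, 0.0000)
After 1 year: (0.2400, 0.3600, 0.2800, 0.1200)
After 2 years: (0.2880, 0.3088, 0.1936, 0.2096)
After 3 years: (0.2756, 0.3297, 0.1901, 0.2046)
P(in Junior after 3 years) = 0.2756

0.2756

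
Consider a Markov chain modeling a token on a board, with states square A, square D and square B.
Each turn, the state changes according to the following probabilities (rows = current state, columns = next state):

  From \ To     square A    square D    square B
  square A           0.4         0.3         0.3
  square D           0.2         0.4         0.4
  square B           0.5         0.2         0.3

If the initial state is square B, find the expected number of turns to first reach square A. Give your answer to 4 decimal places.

Let t(s) be the expected number of turns to first reach square A from state s, with t(square A) = 0. Conditioning on the first turn:
t(square D) = 1 + 0.4·t(square D) + 0.4·t(square B)
t(square B) = 1 + 0.2·t(square D) + 0.3·t(square B)
Solving: t(square D) = 3.2353, t(square B) = 2.3529.
Expected turns from square B to square A: 2.3529.

2.3529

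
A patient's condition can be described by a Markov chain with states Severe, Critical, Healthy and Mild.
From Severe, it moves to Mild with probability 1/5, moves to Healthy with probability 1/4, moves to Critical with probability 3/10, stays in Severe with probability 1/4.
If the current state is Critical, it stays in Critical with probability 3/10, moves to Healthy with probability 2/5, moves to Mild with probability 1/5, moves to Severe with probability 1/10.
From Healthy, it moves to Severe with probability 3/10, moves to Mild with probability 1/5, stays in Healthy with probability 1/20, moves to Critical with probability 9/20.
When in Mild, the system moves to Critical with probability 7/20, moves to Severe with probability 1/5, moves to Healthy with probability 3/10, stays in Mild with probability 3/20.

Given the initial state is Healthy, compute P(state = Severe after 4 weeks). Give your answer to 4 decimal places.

0.1991

Propagate the distribution vector 4 weeks from Healthy.
After 0 weeks: (0.0000, 0.0000, 1.0000, 0.0000)
After 1 week: (0.3000, 0.4500, 0.0500, 0.2000)
After 2 weeks: (0.1750, 0.3175, 0.3175, 0.1900)
After 3 weeks: (0.2088, 0.3571, 0.2436, 0.1905)
After 4 weeks: (0.1991, 0.3461, 0.2644, 0.1905)
P(in Severe after 4 weeks) = 0.1991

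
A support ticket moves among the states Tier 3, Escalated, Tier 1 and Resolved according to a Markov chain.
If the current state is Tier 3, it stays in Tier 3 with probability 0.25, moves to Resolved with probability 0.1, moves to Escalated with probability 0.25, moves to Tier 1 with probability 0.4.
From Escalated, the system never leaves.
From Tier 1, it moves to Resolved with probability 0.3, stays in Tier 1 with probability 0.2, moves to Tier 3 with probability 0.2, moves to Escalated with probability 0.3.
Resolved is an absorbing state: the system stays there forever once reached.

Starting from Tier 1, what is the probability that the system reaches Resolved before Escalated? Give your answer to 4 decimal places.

0.4712

Let h(s) be the probability of absorption at Resolved starting from transient state s. Then h(Resolved) = 1 and h(Escalated) = 0. By first-step analysis:
h(Tier 3) = 0.25·h(Tier 3) + 0.25·0 + 0.4·h(Tier 1) + 0.1·1
h(Tier 1) = 0.2·h(Tier 3) + 0.3·0 + 0.2·h(Tier 1) + 0.3·1
Solving: h(Tier 3) = 0.3846, h(Tier 1) = 0.4712.
Starting from Tier 1, the probability is 0.4712.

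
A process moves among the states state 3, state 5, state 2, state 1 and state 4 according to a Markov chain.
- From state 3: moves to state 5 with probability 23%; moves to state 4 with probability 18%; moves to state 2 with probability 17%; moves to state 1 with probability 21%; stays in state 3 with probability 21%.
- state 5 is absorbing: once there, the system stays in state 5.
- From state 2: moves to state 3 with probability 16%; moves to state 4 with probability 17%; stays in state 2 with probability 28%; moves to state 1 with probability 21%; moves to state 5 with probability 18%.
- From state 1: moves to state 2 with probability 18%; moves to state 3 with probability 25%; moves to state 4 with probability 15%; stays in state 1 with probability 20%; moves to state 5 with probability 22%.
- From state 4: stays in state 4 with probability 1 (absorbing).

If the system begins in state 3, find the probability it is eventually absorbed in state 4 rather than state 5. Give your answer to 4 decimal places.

0.4405

Let h(s) be the probability of absorption at state 4 starting from transient state s. Then h(state 4) = 1 and h(state 5) = 0. By first-step analysis:
h(state 3) = 0.21·h(state 3) + 0.23·0 + 0.17·h(state 2) + 0.21·h(state 1) + 0.18·1
h(state 2) = 0.16·h(state 3) + 0.18·0 + 0.28·h(state 2) + 0.21·h(state 1) + 0.17·1
h(state 1) = 0.25·h(state 3) + 0.22·0 + 0.18·h(state 2) + 0.2·h(state 1) + 0.15·1
Solving: h(state 3) = 0.4405, h(state 2) = 0.4590, h(state 1) = 0.4284.
Starting from state 3, the probability is 0.4405.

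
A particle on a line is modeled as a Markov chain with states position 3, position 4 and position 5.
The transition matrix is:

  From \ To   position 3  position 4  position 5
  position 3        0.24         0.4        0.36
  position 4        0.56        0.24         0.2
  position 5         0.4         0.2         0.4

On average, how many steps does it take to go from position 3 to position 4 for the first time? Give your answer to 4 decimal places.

Let t(s) be the expected number of steps to first reach position 4 from state s, with t(position 4) = 0. Conditioning on the first step:
t(position 3) = 1 + 0.24·t(position 3) + 0.36·t(position 5)
t(position 5) = 1 + 0.4·t(position 3) + 0.4·t(position 5)
Solving: t(position 3) = 3.0769, t(position 5) = 3.7179.
Expected steps from position 3 to position 4: 3.0769.

3.0769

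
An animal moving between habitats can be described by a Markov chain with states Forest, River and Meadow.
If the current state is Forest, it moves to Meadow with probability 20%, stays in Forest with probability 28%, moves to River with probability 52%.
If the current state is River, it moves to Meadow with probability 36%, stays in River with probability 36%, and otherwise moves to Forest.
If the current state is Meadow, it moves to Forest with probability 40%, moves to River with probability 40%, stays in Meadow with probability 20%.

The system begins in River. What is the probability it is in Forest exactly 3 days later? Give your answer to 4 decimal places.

0.3109

Propagate the distribution vector 3 days from River.
After 0 days: (0.0000, 1.0000, 0.0000)
After 1 day: (0.2800, 0.3600, 0.3600)
After 2 days: (0.3232, 0.4192, 0.2576)
After 3 days: (0.3109, 0.4220, 0.2671)
P(in Forest after 3 days) = 0.3109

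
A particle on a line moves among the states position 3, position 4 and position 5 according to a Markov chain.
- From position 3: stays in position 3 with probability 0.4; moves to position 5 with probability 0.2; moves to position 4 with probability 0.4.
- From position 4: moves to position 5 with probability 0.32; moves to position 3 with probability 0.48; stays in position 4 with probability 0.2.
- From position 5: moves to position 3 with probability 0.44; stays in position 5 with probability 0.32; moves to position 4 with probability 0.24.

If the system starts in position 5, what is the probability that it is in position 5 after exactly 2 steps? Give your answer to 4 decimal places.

Sum over the intermediate state after 1 step:
P = P(position 5→position 3)·P(position 3→position 5) + P(position 5→position 4)·P(position 4→position 5) + P(position 5→position 5)·P(position 5→position 5)
  = 0.44×0.2 + 0.24×0.32 + 0.32×0.32
  = 0.0880 + 0.0768 + 0.1024 = 0.2672

0.2672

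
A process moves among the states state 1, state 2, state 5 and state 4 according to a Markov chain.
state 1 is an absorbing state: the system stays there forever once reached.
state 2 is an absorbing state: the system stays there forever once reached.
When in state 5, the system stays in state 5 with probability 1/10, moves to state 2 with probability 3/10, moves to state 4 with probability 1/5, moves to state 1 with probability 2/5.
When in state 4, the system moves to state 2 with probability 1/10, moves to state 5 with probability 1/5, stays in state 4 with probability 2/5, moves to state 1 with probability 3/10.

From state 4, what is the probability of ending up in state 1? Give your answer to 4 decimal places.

0.7000

Let h(s) be the probability of absorption at state 1 starting from transient state s. Then h(state 1) = 1 and h(state 2) = 0. By first-step analysis:
h(state 5) = 0.4·1 + 0.3·0 + 0.1·h(state 5) + 0.2·h(state 4)
h(state 4) = 0.3·1 + 0.1·0 + 0.2·h(state 5) + 0.4·h(state 4)
Solving: h(state 5) = 0.6000, h(state 4) = 0.7000.
Starting from state 4, the probability is 0.7000.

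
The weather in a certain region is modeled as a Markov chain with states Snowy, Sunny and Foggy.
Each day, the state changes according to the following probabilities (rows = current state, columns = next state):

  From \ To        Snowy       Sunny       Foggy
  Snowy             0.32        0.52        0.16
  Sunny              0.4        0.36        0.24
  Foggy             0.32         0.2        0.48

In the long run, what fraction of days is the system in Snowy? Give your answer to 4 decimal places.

Let the stationary distribution be π with π = πP and π_1 + π_2 + π_3 = 1.
π_1 = 0.32·π_1 + 0.4·π_2 + 0.32·π_3
π_2 = 0.52·π_1 + 0.36·π_2 + 0.2·π_3
Solving with the normalization constraint gives π = (0.3497, 0.3713, 0.2790).
So the stationary probability of Snowy is 0.3497.

0.3497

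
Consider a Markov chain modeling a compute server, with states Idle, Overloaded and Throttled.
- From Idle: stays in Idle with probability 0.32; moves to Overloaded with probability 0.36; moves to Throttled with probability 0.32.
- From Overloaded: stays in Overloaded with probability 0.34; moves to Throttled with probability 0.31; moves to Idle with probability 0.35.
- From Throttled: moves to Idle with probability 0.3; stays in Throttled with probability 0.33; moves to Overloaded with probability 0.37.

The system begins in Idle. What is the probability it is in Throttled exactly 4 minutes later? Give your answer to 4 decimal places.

0.3196

Propagate the distribution vector 4 minutes from Idle.
After 0 minutes: (1.0000, 0.0000, 0.0000)
After 1 minute: (0.3200, 0.3600, 0.3200)
After 2 minutes: (0.3244, 0.3560, 0.3196)
After 3 minutes: (0.3243, 0.3561, 0.3196)
After 4 minutes: (0.3243, 0.3561, 0.3196)
P(in Throttled after 4 minutes) = 0.3196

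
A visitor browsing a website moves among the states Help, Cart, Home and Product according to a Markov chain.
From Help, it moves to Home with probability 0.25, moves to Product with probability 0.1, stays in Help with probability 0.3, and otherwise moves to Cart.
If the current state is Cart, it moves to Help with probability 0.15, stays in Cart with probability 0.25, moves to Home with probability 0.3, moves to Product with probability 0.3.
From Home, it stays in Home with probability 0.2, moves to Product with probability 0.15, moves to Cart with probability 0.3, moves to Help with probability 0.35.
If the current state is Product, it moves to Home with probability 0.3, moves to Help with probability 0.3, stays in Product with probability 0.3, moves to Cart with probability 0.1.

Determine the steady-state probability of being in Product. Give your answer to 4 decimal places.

0.2061

Let the stationary distribution be π with π = πP and π_1 + π_2 + π_3 + π_4 = 1.
π_1 = 0.3·π_1 + 0.15·π_2 + 0.35·π_3 + 0.3·π_4
π_2 = 0.35·π_1 + 0.25·π_2 + 0.3·π_3 + 0.1·π_4
π_3 = 0.25·π_1 + 0.3·π_2 + 0.2·π_3 + 0.3·π_4
Solving with the normalization constraint gives π = (0.2741, 0.2595, 0.2603, 0.2061).
So the stationary probability of Product is 0.2061.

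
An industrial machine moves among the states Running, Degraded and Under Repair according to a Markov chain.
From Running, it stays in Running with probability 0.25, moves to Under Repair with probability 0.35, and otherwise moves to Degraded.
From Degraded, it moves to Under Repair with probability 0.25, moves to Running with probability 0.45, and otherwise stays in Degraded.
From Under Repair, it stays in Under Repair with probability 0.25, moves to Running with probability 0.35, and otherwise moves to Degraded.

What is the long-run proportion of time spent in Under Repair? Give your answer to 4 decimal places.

Let the stationary distribution be π with π = πP and π_1 + π_2 + π_3 = 1.
π_1 = 0.25·π_1 + 0.45·π_2 + 0.35·π_3
π_2 = 0.4·π_1 + 0.3·π_2 + 0.4·π_3
Solving with the normalization constraint gives π = (0.3512, 0.3636, 0.2851).
So the stationary probability of Under Repair is 0.2851.

0.2851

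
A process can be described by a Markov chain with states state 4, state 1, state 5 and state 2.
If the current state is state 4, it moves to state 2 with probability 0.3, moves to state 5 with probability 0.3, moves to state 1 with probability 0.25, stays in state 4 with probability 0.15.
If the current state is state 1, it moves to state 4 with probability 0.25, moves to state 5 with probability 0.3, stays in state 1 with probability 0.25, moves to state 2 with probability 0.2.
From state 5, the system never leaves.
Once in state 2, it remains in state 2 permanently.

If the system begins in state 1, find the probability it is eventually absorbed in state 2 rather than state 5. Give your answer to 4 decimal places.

Let h(s) be the probability of absorption at state 2 starting from transient state s. Then h(state 2) = 1 and h(state 5) = 0. By first-step analysis:
h(state 4) = 0.15·h(state 4) + 0.25·h(state 1) + 0.3·0 + 0.3·1
h(state 1) = 0.25·h(state 4) + 0.25·h(state 1) + 0.3·0 + 0.2·1
Solving: h(state 4) = 0.4783, h(state 1) = 0.4261.
Starting from state 1, the probability is 0.4261.

0.4261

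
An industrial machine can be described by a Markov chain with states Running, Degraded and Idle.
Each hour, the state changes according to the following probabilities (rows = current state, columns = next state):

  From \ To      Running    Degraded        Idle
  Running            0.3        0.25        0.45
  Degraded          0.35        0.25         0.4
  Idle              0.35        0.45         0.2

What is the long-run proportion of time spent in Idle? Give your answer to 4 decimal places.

0.3472

Let the stationary distribution be π with π = πP and π_1 + π_2 + π_3 = 1.
π_1 = 0.3·π_1 + 0.35·π_2 + 0.35·π_3
π_2 = 0.25·π_1 + 0.25·π_2 + 0.45·π_3
Solving with the normalization constraint gives π = (0.3333, 0.3194, 0.3472).
So the stationary probability of Idle is 0.3472.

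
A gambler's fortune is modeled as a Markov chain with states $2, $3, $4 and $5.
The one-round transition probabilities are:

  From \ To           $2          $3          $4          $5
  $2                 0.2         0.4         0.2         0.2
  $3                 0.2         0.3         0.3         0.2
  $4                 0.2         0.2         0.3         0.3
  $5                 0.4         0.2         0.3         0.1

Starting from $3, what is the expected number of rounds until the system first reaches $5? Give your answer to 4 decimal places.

Let t(s) be the expected number of rounds to first reach $5 from state s, with t($5) = 0. Conditioning on the first round:
t($2) = 1 + 0.2·t($2) + 0.4·t($3) + 0.2·t($4)
t($3) = 1 + 0.2·t($2) + 0.3·t($3) + 0.3·t($4)
t($4) = 1 + 0.2·t($2) + 0.2·t($3) + 0.3·t($4)
Solving: t($2) = 4.4298, t($3) = 4.3860, t($4) = 3.9474.
Expected rounds from $3 to $5: 4.3860.

4.3860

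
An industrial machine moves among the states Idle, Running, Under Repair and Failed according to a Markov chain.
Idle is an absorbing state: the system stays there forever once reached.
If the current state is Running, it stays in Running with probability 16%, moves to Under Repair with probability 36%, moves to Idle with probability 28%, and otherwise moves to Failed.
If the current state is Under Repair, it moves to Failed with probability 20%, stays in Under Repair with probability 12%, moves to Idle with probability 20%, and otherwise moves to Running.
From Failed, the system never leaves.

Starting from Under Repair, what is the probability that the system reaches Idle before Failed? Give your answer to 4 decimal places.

0.5339

Let h(s) be the probability of absorption at Idle starting from transient state s. Then h(Idle) = 1 and h(Failed) = 0. By first-step analysis:
h(Running) = 0.28·1 + 0.16·h(Running) + 0.36·h(Under Repair) + 0.2·0
h(Under Repair) = 0.2·1 + 0.48·h(Running) + 0.12·h(Under Repair) + 0.2·0
Solving: h(Running) = 0.5621, h(Under Repair) = 0.5339.
Starting from Under Repair, the probability is 0.5339.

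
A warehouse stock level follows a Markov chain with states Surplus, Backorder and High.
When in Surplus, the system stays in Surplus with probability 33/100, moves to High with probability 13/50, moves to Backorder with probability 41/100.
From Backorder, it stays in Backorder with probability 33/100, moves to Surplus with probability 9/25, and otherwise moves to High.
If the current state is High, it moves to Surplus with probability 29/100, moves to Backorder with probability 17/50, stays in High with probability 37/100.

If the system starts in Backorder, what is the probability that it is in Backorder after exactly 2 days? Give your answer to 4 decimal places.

0.3619

Sum over the intermediate state after 1 day:
P = P(Backorder→Surplus)·P(Surplus→Backorder) + P(Backorder→Backorder)·P(Backorder→Backorder) + P(Backorder→High)·P(High→Backorder)
  = 0.36×0.41 + 0.33×0.33 + 0.31×0.34
  = 0.1476 + 0.1089 + 0.1054 = 0.3619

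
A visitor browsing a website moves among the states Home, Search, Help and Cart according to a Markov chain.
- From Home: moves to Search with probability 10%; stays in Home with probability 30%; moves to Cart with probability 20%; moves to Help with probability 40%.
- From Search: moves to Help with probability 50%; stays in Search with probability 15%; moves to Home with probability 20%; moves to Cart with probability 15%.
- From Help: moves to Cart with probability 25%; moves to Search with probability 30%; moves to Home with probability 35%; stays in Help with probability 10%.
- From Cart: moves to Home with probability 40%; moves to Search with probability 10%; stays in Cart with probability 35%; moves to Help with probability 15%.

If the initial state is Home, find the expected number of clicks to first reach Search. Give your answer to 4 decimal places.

Let t(s) be the expected number of clicks to first reach Search from state s, with t(Search) = 0. Conditioning on the first click:
t(Home) = 1 + 0.3·t(Home) + 0.4·t(Help) + 0.2·t(Cart)
t(Help) = 1 + 0.35·t(Home) + 0.1·t(Help) + 0.25·t(Cart)
t(Cart) = 1 + 0.4·t(Home) + 0.15·t(Help) + 0.35·t(Cart)
Solving: t(Home) = 6.5832, t(Help) = 5.5817, t(Cart) = 6.8778.
Expected clicks from Home to Search: 6.5832.

6.5832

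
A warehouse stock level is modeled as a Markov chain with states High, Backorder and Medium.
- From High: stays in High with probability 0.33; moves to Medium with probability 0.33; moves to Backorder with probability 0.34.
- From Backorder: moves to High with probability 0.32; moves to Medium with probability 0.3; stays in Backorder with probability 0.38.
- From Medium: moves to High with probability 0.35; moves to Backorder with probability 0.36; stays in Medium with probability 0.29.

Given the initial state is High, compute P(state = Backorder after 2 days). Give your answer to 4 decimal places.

0.3602

Sum over the intermediate state after 1 day:
P = P(High→High)·P(High→Backorder) + P(High→Backorder)·P(Backorder→Backorder) + P(High→Medium)·P(Medium→Backorder)
  = 0.33×0.34 + 0.34×0.38 + 0.33×0.36
  = 0.1122 + 0.1292 + 0.1188 = 0.3602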